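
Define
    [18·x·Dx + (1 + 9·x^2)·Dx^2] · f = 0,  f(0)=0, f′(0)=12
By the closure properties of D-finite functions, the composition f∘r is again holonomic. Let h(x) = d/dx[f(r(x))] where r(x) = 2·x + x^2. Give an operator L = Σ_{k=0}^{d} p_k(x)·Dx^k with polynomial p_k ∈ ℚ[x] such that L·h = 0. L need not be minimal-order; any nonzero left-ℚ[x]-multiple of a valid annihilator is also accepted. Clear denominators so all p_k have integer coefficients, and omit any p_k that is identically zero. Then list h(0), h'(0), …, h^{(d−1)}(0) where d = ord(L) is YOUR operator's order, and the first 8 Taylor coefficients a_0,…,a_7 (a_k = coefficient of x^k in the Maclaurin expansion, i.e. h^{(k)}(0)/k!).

L = (-1 + 72·x + 144·x^2 + 108·x^3 + 27·x^4) + (1 + x + 36·x^2 + 72·x^3 + 45·x^4 + 9·x^5)·Dx  (order 1).
h: a_k = 24, 24, -864, -1728, 30024, 93096, -1010880, -4416768, …
ICs: h(0) = 24.

f: a_k = 0, 12, 0, -36, 0, 972/5, 0, -8748/7, …
h₀=f(r): pull back L_f along r ⇒ L₀.
Differentiate: ansatz ord ≤ ord L₀ ⇒ L.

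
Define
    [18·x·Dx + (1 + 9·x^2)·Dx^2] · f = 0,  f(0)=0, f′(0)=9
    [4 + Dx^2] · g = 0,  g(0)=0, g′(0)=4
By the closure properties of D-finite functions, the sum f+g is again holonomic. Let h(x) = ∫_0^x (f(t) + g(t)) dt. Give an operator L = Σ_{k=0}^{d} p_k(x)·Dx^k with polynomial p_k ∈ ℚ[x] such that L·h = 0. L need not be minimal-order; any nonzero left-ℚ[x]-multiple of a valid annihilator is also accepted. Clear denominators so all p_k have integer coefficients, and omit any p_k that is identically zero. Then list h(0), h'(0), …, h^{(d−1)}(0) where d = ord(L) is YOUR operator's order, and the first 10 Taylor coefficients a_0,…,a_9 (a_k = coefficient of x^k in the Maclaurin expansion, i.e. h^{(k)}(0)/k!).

f: a_k = 0, 9, 0, -27, 0, 729/5, 0, -6561/7, 0, 6561, …
g: a_k = 0, 4, 0, -8/3, 0, 8/15, 0, -16/315, 0, 8/2835, …
Weyl lclm of L_f,L_g ⇒ L₀ (ord ≤ 4).
Integrate: L := L₀·Dx.
L = (-3744·x + 37584·x^3 + 11664·x^5)·Dx^2 + (-28 + 864·x^2 + 10692·x^4 + 5832·x^6)·Dx^3 + (-936·x + 9396·x^3 + 2916·x^5)·Dx^4 + (-7 + 216·x^2 + 2673·x^4 + 1458·x^6)·Dx^5  (order 5).
h: a_k = 0, 0, 13/2, 0, -89/12, 0, 439/18, 0, -295261/2520, 0, …
ICs: h(0) = 0, h′(0) = 0, h′′(0) = 13, h′′′(0) = 0, h′′′′(0) = -178.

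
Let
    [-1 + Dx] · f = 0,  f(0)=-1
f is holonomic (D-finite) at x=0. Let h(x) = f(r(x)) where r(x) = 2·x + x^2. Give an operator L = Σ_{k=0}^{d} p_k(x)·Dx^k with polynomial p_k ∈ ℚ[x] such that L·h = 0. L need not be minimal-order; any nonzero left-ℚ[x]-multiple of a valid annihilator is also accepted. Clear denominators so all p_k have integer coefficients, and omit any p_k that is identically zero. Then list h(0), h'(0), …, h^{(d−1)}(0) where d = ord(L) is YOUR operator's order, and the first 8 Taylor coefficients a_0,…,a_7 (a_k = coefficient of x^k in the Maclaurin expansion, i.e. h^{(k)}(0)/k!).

f: a_k = -1, -1, -1/2, -1/6, -1/24, -1/120, -1/720, -1/5040, …
f∘r: x↦r, Dx↦Dx/r' in L_f ⇒ L₀.
L = (-2 - 2·x) + Dx  (order 1).
h: a_k = -1, -2, -3, -10/3, -19/6, -13/5, -173/90, -407/315, …
ICs: h(0) = -1.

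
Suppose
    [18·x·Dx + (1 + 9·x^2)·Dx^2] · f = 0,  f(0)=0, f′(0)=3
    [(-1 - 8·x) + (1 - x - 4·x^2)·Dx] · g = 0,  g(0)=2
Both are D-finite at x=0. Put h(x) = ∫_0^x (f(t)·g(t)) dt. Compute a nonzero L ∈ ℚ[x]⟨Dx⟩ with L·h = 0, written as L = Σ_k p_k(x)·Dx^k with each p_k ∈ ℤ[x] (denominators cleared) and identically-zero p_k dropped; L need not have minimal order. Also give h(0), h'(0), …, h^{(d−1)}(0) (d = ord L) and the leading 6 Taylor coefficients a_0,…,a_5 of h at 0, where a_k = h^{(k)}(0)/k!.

f: a_k = 0, 3, 0, -9, 0, 243/5, …
g: a_k = 2, 2, 10, 18, 58, 130, …
f·g: L₀ = L_f ⊗_s L_g, ord ≤ 2·1.
h=∫₀ˣh₀: take L = L₀·Dx.
L = (8 + 18·x + 216·x^2)·Dx + (2 - 2·x + 36·x^2 + 216·x^3)·Dx^2 + (-1 + x - 5·x^2 + 9·x^3 + 36·x^4)·Dx^3  (order 3).
h: a_k = 0, 0, 3, 2, 3, 36/5, …
ICs: h(0) = 0, h′(0) = 0, h′′(0) = 6.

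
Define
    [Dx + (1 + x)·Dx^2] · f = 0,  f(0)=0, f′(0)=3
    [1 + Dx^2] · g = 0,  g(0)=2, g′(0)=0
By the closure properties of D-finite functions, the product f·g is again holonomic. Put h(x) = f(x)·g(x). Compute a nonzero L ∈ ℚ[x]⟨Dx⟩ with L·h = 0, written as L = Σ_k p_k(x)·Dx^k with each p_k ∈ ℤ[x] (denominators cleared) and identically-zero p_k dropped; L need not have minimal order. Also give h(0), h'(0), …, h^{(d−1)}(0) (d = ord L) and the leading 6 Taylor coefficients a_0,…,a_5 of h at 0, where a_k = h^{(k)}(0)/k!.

f: a_k = 0, 3, -3/2, 1, -3/4, 3/5, …
g: a_k = 2, 0, -1, 0, 1/12, 0, …
h₀=f·g: eliminate ⇒ L₀, order ≤ 2·2.
L = (-3 + 6·x + 19·x^2 + 16·x^3 + 4·x^4) + (4 + 20·x + 24·x^2 + 8·x^3)·Dx + (20·x + 42·x^2 + 32·x^3 + 8·x^4)·Dx^2 + (4 + 20·x + 24·x^2 + 8·x^3)·Dx^3 + (3 + 14·x + 23·x^2 + 16·x^3 + 4·x^4)·Dx^4  (order 4).
h: a_k = 0, 6, -3, -1, 0, 9/20, …
ICs: h(0) = 0, h′(0) = 6, h′′(0) = -6, h′′′(0) = -6.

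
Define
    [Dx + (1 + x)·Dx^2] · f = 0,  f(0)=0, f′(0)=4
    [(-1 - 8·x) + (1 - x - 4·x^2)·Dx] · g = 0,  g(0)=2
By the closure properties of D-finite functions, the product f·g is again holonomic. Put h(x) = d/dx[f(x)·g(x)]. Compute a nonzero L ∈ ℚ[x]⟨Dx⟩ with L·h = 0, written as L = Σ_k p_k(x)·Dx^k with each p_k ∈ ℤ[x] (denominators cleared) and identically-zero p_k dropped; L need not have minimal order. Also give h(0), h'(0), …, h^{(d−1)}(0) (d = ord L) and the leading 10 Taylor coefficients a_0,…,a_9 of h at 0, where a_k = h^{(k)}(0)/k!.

f: a_k = 0, 4, -2, 4/3, -1, 4/5, -2/3, 4/7, -1/2, 4/9, …
g: a_k = 2, 2, 10, 18, 58, 130, 362, 882, 2330, 5858, …
f·g: L₀ = L_f ⊗_s L_g, ord ≤ 2·1.
Differentiate: ansatz ord ≤ ord L₀ ⇒ L.
L = (236 + 648·x + 576·x^2) + (25 + 277·x + 672·x^2 + 448·x^3)·Dx + (-9 - 16·x + 45·x^2 + 116·x^3 + 64·x^4)·Dx^2  (order 2).
h: a_k = 8, 8, 116, 632/3, 3134/3, 12548/5, 8786, 2458856/105, 2503831/35, 12383726/63, …
ICs: h(0) = 8, h′(0) = 8.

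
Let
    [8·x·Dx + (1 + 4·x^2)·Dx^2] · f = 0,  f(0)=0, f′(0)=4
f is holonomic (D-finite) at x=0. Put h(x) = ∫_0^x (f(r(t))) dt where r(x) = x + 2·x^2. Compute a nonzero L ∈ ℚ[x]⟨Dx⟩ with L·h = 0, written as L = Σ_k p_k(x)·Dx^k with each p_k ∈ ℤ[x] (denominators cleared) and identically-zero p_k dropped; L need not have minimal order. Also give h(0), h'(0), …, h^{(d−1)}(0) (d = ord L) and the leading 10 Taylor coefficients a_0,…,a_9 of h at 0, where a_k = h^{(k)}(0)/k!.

f: a_k = 0, 4, 0, -16/3, 0, 64/5, 0, -256/7, 0, 1024/9, …
L₀ from L_f via x↦r, Dx↦r'^{-1}Dx.
∫: right-multiply L₀ by Dx.
L = (-4 + 8·x + 64·x^2 + 192·x^3 + 192·x^4)·Dx^2 + (1 + 4·x + 4·x^2 + 32·x^3 + 80·x^4 + 64·x^5)·Dx^3  (order 3).
h: a_k = 0, 0, 2, 8/3, -4/3, -32/5, -128/15, 256/21, 416/7, 512/9, …
ICs: h(0) = 0, h′(0) = 0, h′′(0) = 4.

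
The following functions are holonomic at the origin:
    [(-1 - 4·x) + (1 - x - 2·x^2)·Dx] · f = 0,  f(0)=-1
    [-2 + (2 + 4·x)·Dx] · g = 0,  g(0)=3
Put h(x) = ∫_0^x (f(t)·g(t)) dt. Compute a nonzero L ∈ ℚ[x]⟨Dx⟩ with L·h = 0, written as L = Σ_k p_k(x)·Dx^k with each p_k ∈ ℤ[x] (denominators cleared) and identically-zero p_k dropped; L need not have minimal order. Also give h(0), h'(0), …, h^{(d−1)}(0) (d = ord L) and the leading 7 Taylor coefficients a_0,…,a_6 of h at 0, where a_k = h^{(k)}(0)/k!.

L = (2 + 5·x + 6·x^2)·Dx + (-1 - x + 4·x^2 + 4·x^3)·Dx^2  (order 2).
h: a_k = 0, -3, -3, -7/2, -6, -69/8, -125/8, …
ICs: h(0) = 0, h′(0) = -3.

f: a_k = -1, -1, -3, -5, -11, -21, -43, …
g: a_k = 3, 3, -3/2, 3/2, -15/8, 21/8, -63/16, …
Product ⇒ symmetric product L₀, ord ≤ 1.
h=∫h₀ ⇒ L = L₀·Dx.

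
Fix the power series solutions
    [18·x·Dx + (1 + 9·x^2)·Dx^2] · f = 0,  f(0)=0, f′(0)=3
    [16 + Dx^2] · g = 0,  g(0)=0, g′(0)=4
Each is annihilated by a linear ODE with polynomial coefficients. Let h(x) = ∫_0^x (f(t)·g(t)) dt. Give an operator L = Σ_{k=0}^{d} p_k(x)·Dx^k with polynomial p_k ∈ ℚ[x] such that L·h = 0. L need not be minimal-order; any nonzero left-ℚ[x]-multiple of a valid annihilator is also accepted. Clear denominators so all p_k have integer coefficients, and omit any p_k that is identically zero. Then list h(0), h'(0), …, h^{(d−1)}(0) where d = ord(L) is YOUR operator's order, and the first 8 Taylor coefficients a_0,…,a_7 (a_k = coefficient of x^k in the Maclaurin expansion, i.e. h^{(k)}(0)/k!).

L = (20800 + 494784·x^2 + 2923776·x^4 + 11943936·x^6 + 26873856·x^8)·Dx + (19584·x + 342144·x^3 + 2239488·x^5 + 6718464·x^7)·Dx^2 + (1700 + 42732·x^2 + 318816·x^4 + 1492992·x^6 + 3359232·x^8)·Dx^3 + (1224·x + 21384·x^3 + 139968·x^5 + 419904·x^7)·Dx^4 + (25 + 738·x^2 + 8505·x^4 + 46656·x^6 + 104976·x^8)·Dx^5  (order 5).
h: a_k = 0, 0, 0, 4, 0, -68/5, 0, 316/7, …
ICs: h(0) = 0, h′(0) = 0, h′′(0) = 0, h′′′(0) = 24, h′′′′(0) = 0.

f: a_k = 0, 3, 0, -9, 0, 243/5, 0, -2187/7, …
g: a_k = 0, 4, 0, -32/3, 0, 128/15, 0, -1024/315, …
L₀ := L_f ⊗_s L_g (sym. prod.), ord ≤ 4.
h=∫h₀ ⇒ L = L₀·Dx.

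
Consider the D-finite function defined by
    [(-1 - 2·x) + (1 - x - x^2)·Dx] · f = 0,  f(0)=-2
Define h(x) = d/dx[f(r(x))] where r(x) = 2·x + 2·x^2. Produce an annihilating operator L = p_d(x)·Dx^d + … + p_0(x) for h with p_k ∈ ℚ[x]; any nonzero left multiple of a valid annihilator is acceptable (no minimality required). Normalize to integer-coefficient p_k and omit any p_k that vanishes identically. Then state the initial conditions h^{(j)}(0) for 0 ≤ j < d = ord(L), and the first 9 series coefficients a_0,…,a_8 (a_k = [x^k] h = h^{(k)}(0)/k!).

f: a_k = -2, -2, -4, -6, -10, -16, -26, -42, -68, …
Substitute x→r, Dx→(1/r')Dx; clear ⇒ L₀.
h=h₀': d/dx-closure on L₀ ⇒ L.
L = (10 + 20·x + 60·x^2 + 80·x^3 + 40·x^4) + (-1 + 10·x^2 + 20·x^3 + 20·x^4 + 8·x^5)·Dx  (order 1).
h: a_k = -4, -40, -240, -1280, -6480, -31392, -147840, -682240, -3098880, …
ICs: h(0) = -4.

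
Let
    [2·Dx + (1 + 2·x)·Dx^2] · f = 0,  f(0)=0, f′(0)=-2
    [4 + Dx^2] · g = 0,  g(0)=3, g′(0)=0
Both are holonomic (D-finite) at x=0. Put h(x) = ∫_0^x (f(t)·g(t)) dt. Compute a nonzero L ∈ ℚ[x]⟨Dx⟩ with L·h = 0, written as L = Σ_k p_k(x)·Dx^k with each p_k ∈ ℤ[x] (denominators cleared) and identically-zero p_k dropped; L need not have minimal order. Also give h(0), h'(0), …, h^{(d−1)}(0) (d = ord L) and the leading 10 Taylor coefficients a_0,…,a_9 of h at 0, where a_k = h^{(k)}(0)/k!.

f: a_k = 0, -2, 2, -8/3, 4, -32/5, 32/3, -128/7, 32, -512/9, …
g: a_k = 3, 0, -6, 0, 2, 0, -4/15, 0, 2/105, 0, …
f·g: L₀ = L_f ⊗_s L_g, ord ≤ 2·2.
Integrate: L := L₀·Dx.
L = (-48 + 192·x + 1216·x^2 + 2048·x^3 + 1024·x^4)·Dx + (32 + 320·x + 768·x^2 + 512·x^3)·Dx^2 + (160·x + 672·x^2 + 1024·x^3 + 512·x^4)·Dx^3 + (8 + 80·x + 192·x^2 + 128·x^3)·Dx^4 + (3 + 28·x + 92·x^2 + 128·x^3 + 64·x^4)·Dx^5  (order 5).
h: a_k = 0, 0, -3, 2, 1, 0, -6/5, 12/7, -93/35, 592/135, …
ICs: h(0) = 0, h′(0) = 0, h′′(0) = -6, h′′′(0) = 12, h′′′′(0) = 24.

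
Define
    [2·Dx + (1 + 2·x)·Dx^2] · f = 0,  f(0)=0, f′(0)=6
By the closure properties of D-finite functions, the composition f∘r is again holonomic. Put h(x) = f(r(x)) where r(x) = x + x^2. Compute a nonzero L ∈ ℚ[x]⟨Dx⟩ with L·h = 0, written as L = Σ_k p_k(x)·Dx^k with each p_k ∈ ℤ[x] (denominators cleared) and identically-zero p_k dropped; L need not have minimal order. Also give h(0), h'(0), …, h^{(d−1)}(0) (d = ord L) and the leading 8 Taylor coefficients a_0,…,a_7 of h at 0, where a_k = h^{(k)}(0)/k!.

f: a_k = 0, 6, -6, 8, -12, 96/5, -32, 384/7, …
f∘r: x↦r, Dx↦Dx/r' in L_f ⇒ L₀.
L = (4·x + 4·x^2)·Dx + (1 + 4·x + 6·x^2 + 4·x^3)·Dx^2  (order 2).
h: a_k = 0, 6, 0, -4, 6, -24/5, 0, 48/7, …
ICs: h(0) = 0, h′(0) = 6.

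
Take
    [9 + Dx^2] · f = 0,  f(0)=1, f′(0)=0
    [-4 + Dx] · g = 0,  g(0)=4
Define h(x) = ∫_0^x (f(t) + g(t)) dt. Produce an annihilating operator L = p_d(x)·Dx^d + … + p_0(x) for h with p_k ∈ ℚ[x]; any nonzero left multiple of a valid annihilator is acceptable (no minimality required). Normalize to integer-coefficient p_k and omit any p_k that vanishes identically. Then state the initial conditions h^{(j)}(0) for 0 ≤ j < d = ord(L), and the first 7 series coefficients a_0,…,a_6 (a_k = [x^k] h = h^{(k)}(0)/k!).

f: a_k = 1, 0, -9/2, 0, 27/8, 0, -81/80, …
g: a_k = 4, 16, 32, 128/3, 128/3, 512/15, 1024/45, …
Sum ⇒ L₀ = lclm(L_f,L_g) in ℚ(x)⟨Dx⟩.
h=∫₀ˣh₀: take L = L₀·Dx.
L = -36·Dx + 9·Dx^2 - 4·Dx^3 + Dx^4  (order 4).
h: a_k = 0, 5, 8, 55/6, 32/3, 221/24, 256/45, …
ICs: h(0) = 0, h′(0) = 5, h′′(0) = 16, h′′′(0) = 55.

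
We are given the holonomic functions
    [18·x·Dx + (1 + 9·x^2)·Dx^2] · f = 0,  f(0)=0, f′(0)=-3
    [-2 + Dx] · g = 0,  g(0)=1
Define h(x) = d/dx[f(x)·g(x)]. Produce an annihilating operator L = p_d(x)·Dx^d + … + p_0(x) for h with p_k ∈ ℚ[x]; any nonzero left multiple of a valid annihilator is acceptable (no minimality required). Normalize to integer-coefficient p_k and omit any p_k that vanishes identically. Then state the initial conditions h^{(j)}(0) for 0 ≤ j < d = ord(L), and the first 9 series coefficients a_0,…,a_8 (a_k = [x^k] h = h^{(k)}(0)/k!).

L = (-14 - 72·x + 558·x^2 - 648·x^3 + 324·x^4) + (5 + 54·x - 315·x^2 + 486·x^3 - 324·x^4)·Dx + (1 - 9·x + 18·x^2 - 81·x^3 + 81·x^4)·Dx^2  (order 2).
h: a_k = -3, -12, 9, 56, -163, -516, 23201/15, 94480/21, -100407/7, …
ICs: h(0) = -3, h′(0) = -12.

f: a_k = 0, -3, 0, 9, 0, -243/5, 0, 2187/7, 0, …
g: a_k = 1, 2, 2, 4/3, 2/3, 4/15, 4/45, 8/315, 2/315, …
L₀ := L_f ⊗_s L_g (sym. prod.), ord ≤ 2.
Differentiate: ansatz ord ≤ ord L₀ ⇒ L.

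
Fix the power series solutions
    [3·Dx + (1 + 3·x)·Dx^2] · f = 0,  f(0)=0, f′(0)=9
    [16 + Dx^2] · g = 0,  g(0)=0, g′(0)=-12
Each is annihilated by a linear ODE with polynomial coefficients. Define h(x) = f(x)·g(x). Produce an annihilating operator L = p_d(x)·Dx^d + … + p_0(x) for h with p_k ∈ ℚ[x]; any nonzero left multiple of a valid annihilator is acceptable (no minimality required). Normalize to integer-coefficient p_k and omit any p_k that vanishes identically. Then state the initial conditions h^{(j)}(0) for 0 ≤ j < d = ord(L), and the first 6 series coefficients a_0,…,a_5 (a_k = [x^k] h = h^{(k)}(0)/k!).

L = (2272 + 127488·x + 781056·x^2 + 1769472·x^3 + 1327104·x^4) + (4416 + 50112·x + 165888·x^2 + 165888·x^3)·Dx + (1022 + 19392·x + 102816·x^2 + 221184·x^3 + 165888·x^4)·Dx^2 + (276 + 3132·x + 10368·x^2 + 10368·x^3)·Dx^3 + (55 + 714·x + 3375·x^2 + 6912·x^3 + 5184·x^4)·Dx^4  (order 4).
h: a_k = 0, 0, -108, 162, -36, 297, …
ICs: h(0) = 0, h′(0) = 0, h′′(0) = -216, h′′′(0) = 972.

f: a_k = 0, 9, -27/2, 27, -243/4, 729/5, …
g: a_k = 0, -12, 0, 32, 0, -128/5, …
Product ⇒ symmetric product L₀, ord ≤ 4.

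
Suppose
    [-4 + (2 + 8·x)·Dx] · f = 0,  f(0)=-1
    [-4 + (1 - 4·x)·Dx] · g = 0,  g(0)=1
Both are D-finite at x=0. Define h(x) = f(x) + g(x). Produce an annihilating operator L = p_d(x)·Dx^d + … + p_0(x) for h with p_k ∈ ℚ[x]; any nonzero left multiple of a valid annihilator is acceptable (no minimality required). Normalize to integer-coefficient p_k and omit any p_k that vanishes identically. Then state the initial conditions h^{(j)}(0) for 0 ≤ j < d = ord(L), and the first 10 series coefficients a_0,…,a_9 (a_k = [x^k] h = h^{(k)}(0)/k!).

f: a_k = -1, -2, 2, -4, 10, -28, 84, -264, 858, -2860, …
g: a_k = 1, 4, 16, 64, 256, 1024, 4096, 16384, 65536, 262144, …
h₀=f+g: left-lcm gives L₀, ord ≤ 2.
L = (40 + 96·x) + (-18 - 112·x - 288·x^2)·Dx + (1 + 12·x - 16·x^2 - 192·x^3)·Dx^2  (order 2).
h: a_k = 0, 2, 18, 60, 266, 996, 4180, 16120, 66394, 259284, …
ICs: h(0) = 0, h′(0) = 2.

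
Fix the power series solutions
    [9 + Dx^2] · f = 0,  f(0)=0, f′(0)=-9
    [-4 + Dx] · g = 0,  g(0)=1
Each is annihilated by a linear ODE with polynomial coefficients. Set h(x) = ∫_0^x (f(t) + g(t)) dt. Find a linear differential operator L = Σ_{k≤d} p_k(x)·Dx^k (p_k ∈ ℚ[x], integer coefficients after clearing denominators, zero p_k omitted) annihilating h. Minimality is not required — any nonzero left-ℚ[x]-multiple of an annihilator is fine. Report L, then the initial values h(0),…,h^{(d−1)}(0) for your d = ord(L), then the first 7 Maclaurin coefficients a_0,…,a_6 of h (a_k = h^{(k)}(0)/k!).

L = -36·Dx + 9·Dx^2 - 4·Dx^3 + Dx^4  (order 4).
h: a_k = 0, 1, -5/2, 8/3, 145/24, 32/15, 59/144, …
ICs: h(0) = 0, h′(0) = 1, h′′(0) = -5, h′′′(0) = 16.

f: a_k = 0, -9, 0, 27/2, 0, -243/40, 0, …
g: a_k = 1, 4, 8, 32/3, 32/3, 128/15, 256/45, …
Sum ⇒ L₀ = lclm(L_f,L_g) in ℚ(x)⟨Dx⟩.
Integrate: L := L₀·Dx.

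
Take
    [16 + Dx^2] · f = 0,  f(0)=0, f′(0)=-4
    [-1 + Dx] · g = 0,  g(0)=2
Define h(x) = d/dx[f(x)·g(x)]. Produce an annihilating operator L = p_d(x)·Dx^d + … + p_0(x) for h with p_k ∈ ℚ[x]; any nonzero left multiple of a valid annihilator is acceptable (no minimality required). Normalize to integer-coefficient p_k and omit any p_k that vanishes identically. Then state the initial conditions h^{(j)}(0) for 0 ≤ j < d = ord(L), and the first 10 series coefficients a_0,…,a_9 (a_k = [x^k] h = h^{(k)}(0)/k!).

L = 17 - 2·Dx + Dx^2  (order 2).
h: a_k = -8, -16, 52, 80, -101/3, -1222/15, -727/90, 92/3, 50999/5040, -113221/22680, …
ICs: h(0) = -8, h′(0) = -16.

f: a_k = 0, -4, 0, 32/3, 0, -128/15, 0, 1024/315, 0, -2048/2835, …
g: a_k = 2, 2, 1, 1/3, 1/12, 1/60, 1/360, 1/2520, 1/20160, 1/181440, …
Sym-product of L_f,L_g gives L₀ (≤ ord 2).
h=h₀': d/dx-closure on L₀ ⇒ L.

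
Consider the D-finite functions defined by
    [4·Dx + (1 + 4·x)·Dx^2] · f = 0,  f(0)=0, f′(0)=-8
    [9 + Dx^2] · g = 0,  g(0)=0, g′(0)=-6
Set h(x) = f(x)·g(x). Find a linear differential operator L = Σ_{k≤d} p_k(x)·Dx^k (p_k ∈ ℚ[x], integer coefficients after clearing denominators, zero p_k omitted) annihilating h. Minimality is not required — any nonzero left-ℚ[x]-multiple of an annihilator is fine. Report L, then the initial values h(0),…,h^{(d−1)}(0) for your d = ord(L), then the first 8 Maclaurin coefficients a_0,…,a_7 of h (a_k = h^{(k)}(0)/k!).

L = (-2043 - 1296·x + 44064·x^2 + 186624·x^3 + 186624·x^4) + (72 + 5472·x + 31104·x^2 + 41472·x^3)·Dx + (-182 + 864·x + 12096·x^2 + 41472·x^3 + 41472·x^4)·Dx^2 + (8 + 608·x + 3456·x^2 + 4608·x^3)·Dx^3 + (5 + 112·x + 800·x^2 + 2304·x^3 + 2304·x^4)·Dx^4  (order 4).
h: a_k = 0, 0, 48, -96, 184, -624, 2106, -35524/5, …
ICs: h(0) = 0, h′(0) = 0, h′′(0) = 96, h′′′(0) = -576.

f: a_k = 0, -8, 16, -128/3, 128, -2048/5, 4096/3, -32768/7, …
g: a_k = 0, -6, 0, 9, 0, -81/20, 0, 243/280, …
L₀ := L_f ⊗_s L_g (sym. prod.), ord ≤ 4.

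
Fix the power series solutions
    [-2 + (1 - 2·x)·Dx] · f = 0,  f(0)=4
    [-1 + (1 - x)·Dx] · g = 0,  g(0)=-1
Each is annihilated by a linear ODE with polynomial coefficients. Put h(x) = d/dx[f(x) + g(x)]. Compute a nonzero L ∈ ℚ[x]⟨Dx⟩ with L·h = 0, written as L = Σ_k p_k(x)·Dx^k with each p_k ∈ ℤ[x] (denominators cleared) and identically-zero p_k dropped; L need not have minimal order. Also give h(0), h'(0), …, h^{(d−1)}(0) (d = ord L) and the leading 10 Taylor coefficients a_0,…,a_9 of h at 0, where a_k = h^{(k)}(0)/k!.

f: a_k = 4, 8, 16, 32, 64, 128, 256, 512, 1024, 2048, …
g: a_k = -1, -1, -1, -1, -1, -1, -1, -1, -1, -1, …
h₀=f+g: left-lcm gives L₀, ord ≤ 2.
Derive L from L₀ (diff closure).
L = 12 + (-9 + 12·x)·Dx + (1 - 3·x + 2·x^2)·Dx^2  (order 2).
h: a_k = 7, 30, 93, 252, 635, 1530, 3577, 8184, 18423, 40950, …
ICs: h(0) = 7, h′(0) = 30.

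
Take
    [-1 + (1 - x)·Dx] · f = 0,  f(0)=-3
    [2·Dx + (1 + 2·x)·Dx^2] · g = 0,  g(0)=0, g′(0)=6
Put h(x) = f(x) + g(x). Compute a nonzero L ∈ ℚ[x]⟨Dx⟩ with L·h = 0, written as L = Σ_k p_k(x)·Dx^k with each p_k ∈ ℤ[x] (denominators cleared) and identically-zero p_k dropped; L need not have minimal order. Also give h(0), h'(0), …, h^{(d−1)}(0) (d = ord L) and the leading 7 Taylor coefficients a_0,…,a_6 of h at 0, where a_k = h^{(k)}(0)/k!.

f: a_k = -3, -3, -3, -3, -3, -3, -3, …
g: a_k = 0, 6, -6, 8, -12, 96/5, -32, …
f+g: L₀ = lclm(L_f,L_g), ord ≤ 1+2.
L = (14 + 4·x)·Dx + (-1 + 20·x + 8·x^2)·Dx^2 + (-2 - 3·x + 3·x^2 + 2·x^3)·Dx^3  (order 3).
h: a_k = -3, 3, -9, 5, -15, 81/5, -35, …
ICs: h(0) = -3, h′(0) = 3, h′′(0) = -18.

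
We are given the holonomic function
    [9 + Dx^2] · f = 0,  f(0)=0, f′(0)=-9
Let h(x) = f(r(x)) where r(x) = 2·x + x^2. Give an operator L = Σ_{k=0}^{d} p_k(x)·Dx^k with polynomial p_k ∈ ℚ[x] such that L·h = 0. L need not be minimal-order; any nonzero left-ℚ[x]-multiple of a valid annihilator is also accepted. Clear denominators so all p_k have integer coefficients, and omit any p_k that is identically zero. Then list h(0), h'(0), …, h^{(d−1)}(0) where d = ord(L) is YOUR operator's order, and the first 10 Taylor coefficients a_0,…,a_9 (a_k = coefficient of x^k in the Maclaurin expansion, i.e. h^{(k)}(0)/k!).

L = (36 + 108·x + 108·x^2 + 36·x^3) - Dx + (1 + x)·Dx^2  (order 2).
h: a_k = 0, -18, -9, 108, 162, -567/5, -945/2, -11178/35, 1701/5, 102303/140, …
ICs: h(0) = 0, h′(0) = -18.

f: a_k = 0, -9, 0, 27/2, 0, -243/40, 0, 729/560, 0, -729/4480, …
h₀=f(r): pull back L_f along r ⇒ L₀.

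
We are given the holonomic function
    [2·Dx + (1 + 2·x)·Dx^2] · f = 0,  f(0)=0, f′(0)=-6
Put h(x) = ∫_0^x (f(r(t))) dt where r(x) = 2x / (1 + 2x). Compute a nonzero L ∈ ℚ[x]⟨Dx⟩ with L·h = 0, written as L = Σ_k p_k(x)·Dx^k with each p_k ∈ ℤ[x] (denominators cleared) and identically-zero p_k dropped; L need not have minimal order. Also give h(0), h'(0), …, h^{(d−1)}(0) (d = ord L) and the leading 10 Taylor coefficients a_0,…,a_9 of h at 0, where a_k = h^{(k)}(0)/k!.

f: a_k = 0, -6, 6, -8, 12, -96/5, 32, -384/7, 96, -512/3, …
Change of var in L_f (x↦r) gives L₀.
h=∫h₀ ⇒ L = L₀·Dx.
L = (8 + 24·x)·Dx^2 + (1 + 8·x + 12·x^2)·Dx^3  (order 3).
h: a_k = 0, 0, -6, 16, -52, 192, -3872/5, 3328, -104928/7, 209920/3, …
ICs: h(0) = 0, h′(0) = 0, h′′(0) = -12.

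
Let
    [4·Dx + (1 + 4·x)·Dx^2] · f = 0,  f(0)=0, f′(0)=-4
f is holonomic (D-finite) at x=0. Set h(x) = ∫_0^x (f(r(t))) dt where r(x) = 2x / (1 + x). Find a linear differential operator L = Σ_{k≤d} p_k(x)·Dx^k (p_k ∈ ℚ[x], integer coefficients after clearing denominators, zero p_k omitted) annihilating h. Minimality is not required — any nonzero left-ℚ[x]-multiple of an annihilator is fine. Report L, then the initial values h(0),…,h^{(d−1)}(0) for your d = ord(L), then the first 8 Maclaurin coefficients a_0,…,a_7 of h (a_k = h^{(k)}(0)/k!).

f: a_k = 0, -4, 8, -64/3, 64, -1024/5, 2048/3, -16384/7, …
Change of var in L_f (x↦r) gives L₀.
Integrate: L := L₀·Dx.
L = (10 + 18·x)·Dx^2 + (1 + 10·x + 9·x^2)·Dx^3  (order 3).
h: a_k = 0, 0, -4, 40/3, -182/3, 328, -29524/15, 37960/3, …
ICs: h(0) = 0, h′(0) = 0, h′′(0) = -8.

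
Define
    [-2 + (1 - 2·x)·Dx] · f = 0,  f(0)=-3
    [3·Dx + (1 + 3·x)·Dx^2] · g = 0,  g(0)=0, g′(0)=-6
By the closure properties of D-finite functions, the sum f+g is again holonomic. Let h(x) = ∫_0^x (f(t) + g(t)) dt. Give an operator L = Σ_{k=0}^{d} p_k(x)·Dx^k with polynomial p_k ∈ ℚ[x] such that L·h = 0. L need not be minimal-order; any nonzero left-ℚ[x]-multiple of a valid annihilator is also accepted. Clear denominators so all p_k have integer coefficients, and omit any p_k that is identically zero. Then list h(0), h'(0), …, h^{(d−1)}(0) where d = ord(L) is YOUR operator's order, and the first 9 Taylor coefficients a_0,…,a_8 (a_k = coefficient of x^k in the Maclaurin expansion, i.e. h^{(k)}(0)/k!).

L = (144 + 72·x)·Dx^2 + (6 + 216·x + 144·x^2)·Dx^3 + (-7 - 13·x + 36·x^2 + 36·x^3)·Dx^4  (order 4).
h: a_k = 0, -3, -6, -1, -21/2, -3/2, -161/5, 51/7, -3531/28, …
ICs: h(0) = 0, h′(0) = -3, h′′(0) = -12, h′′′(0) = -6.

f: a_k = -3, -6, -12, -24, -48, -96, -192, -384, -768, …
g: a_k = 0, -6, 9, -18, 81/2, -486/5, 243, -4374/7, 6561/4, …
h₀=f+g: left-lcm gives L₀, ord ≤ 3.
h=∫₀ˣh₀: take L = L₀·Dx.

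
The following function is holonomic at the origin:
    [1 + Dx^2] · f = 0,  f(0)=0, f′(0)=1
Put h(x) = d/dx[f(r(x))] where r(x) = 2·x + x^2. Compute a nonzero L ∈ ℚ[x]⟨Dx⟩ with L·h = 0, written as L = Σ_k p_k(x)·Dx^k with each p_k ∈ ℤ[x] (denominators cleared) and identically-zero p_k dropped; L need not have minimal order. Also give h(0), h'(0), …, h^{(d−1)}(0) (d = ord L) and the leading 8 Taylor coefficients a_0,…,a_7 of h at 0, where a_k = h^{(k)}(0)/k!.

L = (7 + 16·x + 24·x^2 + 16·x^3 + 4·x^4) + (-3 - 3·x)·Dx + (1 + 2·x + x^2)·Dx^2  (order 2).
h: a_k = 2, 2, -4, -8, -11/3, 3, 202/45, 88/45, …
ICs: h(0) = 2, h′(0) = 2.

f: a_k = 0, 1, 0, -1/6, 0, 1/120, 0, -1/5040, …
Change of var in L_f (x↦r) gives L₀.
Differentiate: ansatz ord ≤ ord L₀ ⇒ L.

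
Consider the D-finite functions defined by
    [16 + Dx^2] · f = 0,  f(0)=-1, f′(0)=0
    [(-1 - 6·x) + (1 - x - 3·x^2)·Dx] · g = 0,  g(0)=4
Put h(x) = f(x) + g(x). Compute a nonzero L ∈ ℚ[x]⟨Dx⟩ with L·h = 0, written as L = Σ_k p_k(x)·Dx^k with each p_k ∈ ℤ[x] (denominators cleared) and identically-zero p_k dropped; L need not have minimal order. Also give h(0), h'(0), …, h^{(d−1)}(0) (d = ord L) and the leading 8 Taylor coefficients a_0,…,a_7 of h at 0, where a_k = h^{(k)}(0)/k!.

L = (-464 - 2816·x - 416·x^2 - 2112·x^3 - 5760·x^4 - 6912·x^5) + (192 - 304·x - 672·x^2 + 1312·x^3 + 1008·x^4 - 3456·x^5 - 3456·x^6)·Dx + (-29 - 176·x - 26·x^2 - 132·x^3 - 360·x^4 - 432·x^5)·Dx^2 + (12 - 19·x - 42·x^2 + 82·x^3 + 63·x^4 - 216·x^5 - 216·x^6)·Dx^3  (order 3).
h: a_k = 3, 4, 24, 28, 196/3, 160, 17716/45, 868, …
ICs: h(0) = 3, h′(0) = 4, h′′(0) = 48.

f: a_k = -1, 0, 8, 0, -32/3, 0, 256/45, 0, …
g: a_k = 4, 4, 16, 28, 76, 160, 388, 868, …
h₀=f+g: left-lcm gives L₀, ord ≤ 3.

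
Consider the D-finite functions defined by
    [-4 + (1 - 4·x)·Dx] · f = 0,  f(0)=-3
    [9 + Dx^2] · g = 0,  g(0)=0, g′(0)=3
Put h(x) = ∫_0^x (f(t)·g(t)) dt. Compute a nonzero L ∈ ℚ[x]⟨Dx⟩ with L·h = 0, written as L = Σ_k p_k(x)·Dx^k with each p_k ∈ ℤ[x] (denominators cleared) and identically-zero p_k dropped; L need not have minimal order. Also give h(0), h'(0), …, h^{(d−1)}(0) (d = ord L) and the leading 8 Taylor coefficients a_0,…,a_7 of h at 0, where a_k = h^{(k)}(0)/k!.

f: a_k = -3, -12, -48, -192, -768, -3072, -12288, -49152, …
g: a_k = 0, 3, 0, -9/2, 0, 81/40, 0, -243/560, …
h₀=f·g: eliminate ⇒ L₀, order ≤ 1·2.
h=∫₀ˣh₀: take L = L₀·Dx.
L = (-9 + 36·x)·Dx + 8·Dx^2 + (-1 + 4·x)·Dx^3  (order 3).
h: a_k = 0, 0, -9/2, -12, -261/8, -522/5, -27921/80, -83763/70, …
ICs: h(0) = 0, h′(0) = 0, h′′(0) = -9.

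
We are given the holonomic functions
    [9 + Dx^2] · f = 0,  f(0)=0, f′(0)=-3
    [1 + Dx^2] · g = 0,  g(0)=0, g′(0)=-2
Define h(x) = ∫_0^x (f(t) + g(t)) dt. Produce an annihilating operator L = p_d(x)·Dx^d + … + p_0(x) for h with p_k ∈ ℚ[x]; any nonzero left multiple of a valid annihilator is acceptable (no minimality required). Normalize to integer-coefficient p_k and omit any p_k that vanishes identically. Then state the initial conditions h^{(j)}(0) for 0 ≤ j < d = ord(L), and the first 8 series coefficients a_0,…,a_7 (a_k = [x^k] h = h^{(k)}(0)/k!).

L = 9·Dx + 10·Dx^3 + Dx^5  (order 5).
h: a_k = 0, 0, -5/2, 0, 29/24, 0, -49/144, 0, …
ICs: h(0) = 0, h′(0) = 0, h′′(0) = -5, h′′′(0) = 0, h′′′′(0) = 29.

f: a_k = 0, -3, 0, 9/2, 0, -81/40, 0, 243/560, …
g: a_k = 0, -2, 0, 1/3, 0, -1/60, 0, 1/2520, …
L₀ := lclm(L_f,L_g); ord L₀ ≤ 2+2.
∫: right-multiply L₀ by Dx.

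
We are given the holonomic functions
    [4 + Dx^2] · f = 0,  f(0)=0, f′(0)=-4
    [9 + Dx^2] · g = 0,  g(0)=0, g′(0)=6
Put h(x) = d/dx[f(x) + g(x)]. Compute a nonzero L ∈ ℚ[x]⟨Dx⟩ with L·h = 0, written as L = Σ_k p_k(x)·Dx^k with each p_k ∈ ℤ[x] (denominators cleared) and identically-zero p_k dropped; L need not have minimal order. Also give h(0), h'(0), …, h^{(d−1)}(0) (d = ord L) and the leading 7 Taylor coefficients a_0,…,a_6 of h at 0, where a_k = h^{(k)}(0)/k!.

L = 36 + 13·Dx^2 + Dx^4  (order 4).
h: a_k = 2, 0, -19, 0, 211/12, 0, -2059/360, …
ICs: h(0) = 2, h′(0) = 0, h′′(0) = -38, h′′′(0) = 0.

f: a_k = 0, -4, 0, 8/3, 0, -8/15, 0, …
g: a_k = 0, 6, 0, -9, 0, 81/20, 0, …
Sum ⇒ L₀ = lclm(L_f,L_g) in ℚ(x)⟨Dx⟩.
Derive L from L₀ (diff closure).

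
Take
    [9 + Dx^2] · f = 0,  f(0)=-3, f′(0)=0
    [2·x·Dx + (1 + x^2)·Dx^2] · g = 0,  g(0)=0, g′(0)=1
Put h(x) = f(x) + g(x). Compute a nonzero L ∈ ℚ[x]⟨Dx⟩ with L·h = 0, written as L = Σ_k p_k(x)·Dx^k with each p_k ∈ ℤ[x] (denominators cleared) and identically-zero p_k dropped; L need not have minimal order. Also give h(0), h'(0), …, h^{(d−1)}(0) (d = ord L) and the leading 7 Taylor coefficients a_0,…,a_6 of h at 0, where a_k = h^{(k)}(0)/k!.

f: a_k = -3, 0, 27/2, 0, -81/8, 0, 243/80, …
g: a_k = 0, 1, 0, -1/3, 0, 1/5, 0, …
f+g: L₀ = lclm(L_f,L_g), ord ≤ 2+2.
L = (-54·x + 540·x^3 + 162·x^5)·Dx + (63 + 279·x^2 + 297·x^4 + 81·x^6)·Dx^2 + (-6·x + 60·x^3 + 18·x^5)·Dx^3 + (7 + 31·x^2 + 33·x^4 + 9·x^6)·Dx^4  (order 4).
h: a_k = -3, 1, 27/2, -1/3, -81/8, 1/5, 243/80, …
ICs: h(0) = -3, h′(0) = 1, h′′(0) = 27, h′′′(0) = -2.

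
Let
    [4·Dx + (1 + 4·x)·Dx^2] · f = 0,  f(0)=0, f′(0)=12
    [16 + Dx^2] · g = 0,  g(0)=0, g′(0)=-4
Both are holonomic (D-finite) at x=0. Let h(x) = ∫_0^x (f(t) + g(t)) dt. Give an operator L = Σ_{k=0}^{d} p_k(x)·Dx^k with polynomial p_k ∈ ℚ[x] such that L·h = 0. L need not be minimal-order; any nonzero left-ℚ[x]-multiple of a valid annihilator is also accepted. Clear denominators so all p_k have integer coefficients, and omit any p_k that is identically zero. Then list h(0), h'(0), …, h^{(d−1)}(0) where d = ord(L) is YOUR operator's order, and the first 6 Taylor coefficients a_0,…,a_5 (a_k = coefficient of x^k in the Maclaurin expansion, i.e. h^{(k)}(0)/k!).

f: a_k = 0, 12, -24, 64, -192, 3072/5, …
g: a_k = 0, -4, 0, 32/3, 0, -128/15, …
L₀ := lclm(L_f,L_g); ord L₀ ≤ 2+2.
h=∫₀ˣh₀: take L = L₀·Dx.
L = (448 + 512·x + 1024·x^2)·Dx^2 + (48 + 320·x + 768·x^2 + 1024·x^3)·Dx^3 + (28 + 32·x + 64·x^2)·Dx^4 + (3 + 20·x + 48·x^2 + 64·x^3)·Dx^5  (order 5).
h: a_k = 0, 0, 4, -8, 56/3, -192/5, …
ICs: h(0) = 0, h′(0) = 0, h′′(0) = 8, h′′′(0) = -48, h′′′′(0) = 448.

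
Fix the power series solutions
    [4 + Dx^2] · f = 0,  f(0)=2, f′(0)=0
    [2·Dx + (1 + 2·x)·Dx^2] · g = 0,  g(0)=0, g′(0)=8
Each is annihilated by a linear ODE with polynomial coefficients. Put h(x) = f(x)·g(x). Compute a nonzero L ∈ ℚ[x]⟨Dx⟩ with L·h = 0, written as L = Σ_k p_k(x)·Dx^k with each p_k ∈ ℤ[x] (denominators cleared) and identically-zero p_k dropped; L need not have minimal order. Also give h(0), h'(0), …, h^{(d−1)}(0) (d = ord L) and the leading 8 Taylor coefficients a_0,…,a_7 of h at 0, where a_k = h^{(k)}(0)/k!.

L = (-48 + 192·x + 1216·x^2 + 2048·x^3 + 1024·x^4) + (32 + 320·x + 768·x^2 + 512·x^3)·Dx + (160·x + 672·x^2 + 1024·x^3 + 512·x^4)·Dx^2 + (8 + 80·x + 192·x^2 + 128·x^3)·Dx^3 + (3 + 28·x + 92·x^2 + 128·x^3 + 64·x^4)·Dx^4  (order 4).
h: a_k = 0, 16, -16, -32/3, 0, 96/5, -32, 1984/35, …
ICs: h(0) = 0, h′(0) = 16, h′′(0) = -32, h′′′(0) = -64.

f: a_k = 2, 0, -4, 0, 4/3, 0, -8/45, 0, …
g: a_k = 0, 8, -8, 32/3, -16, 128/5, -128/3, 512/7, …
Sym-product of L_f,L_g gives L₀ (≤ ord 4).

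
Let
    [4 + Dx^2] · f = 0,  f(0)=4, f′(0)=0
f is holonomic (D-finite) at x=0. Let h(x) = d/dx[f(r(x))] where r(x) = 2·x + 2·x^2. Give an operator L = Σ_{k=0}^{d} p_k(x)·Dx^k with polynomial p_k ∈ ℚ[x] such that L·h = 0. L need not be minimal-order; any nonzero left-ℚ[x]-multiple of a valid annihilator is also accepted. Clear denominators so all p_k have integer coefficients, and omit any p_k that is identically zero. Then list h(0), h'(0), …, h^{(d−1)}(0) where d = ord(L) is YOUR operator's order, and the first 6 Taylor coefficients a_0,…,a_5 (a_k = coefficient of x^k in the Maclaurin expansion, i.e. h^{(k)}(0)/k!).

f: a_k = 4, 0, -8, 0, 8/3, 0, …
L₀ from L_f via x↦r, Dx↦r'^{-1}Dx.
h=h₀': d/dx-closure on L₀ ⇒ L.
L = (28 + 128·x + 384·x^2 + 512·x^3 + 256·x^4) + (-6 - 12·x)·Dx + (1 + 4·x + 4·x^2)·Dx^2  (order 2).
h: a_k = 0, -64, -192, 128/3, 2560/3, 20992/15, …
ICs: h(0) = 0, h′(0) = -64.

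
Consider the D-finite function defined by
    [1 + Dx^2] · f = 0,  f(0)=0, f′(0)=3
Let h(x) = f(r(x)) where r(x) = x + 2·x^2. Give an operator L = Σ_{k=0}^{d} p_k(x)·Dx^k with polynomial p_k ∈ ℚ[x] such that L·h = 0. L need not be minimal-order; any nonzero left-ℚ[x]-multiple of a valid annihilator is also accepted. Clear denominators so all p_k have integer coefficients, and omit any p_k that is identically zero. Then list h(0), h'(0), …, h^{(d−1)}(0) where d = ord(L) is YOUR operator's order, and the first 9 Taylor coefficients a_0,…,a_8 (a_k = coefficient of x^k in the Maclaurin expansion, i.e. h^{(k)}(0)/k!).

L = (1 + 12·x + 48·x^2 + 64·x^3) - 4·Dx + (1 + 4·x)·Dx^2  (order 2).
h: a_k = 0, 3, 6, -1/2, -3, -239/40, -15/4, 1679/1680, 239/120, …
ICs: h(0) = 0, h′(0) = 3.

f: a_k = 0, 3, 0, -1/2, 0, 1/40, 0, -1/1680, 0, …
Change of var in L_f (x↦r) gives L₀.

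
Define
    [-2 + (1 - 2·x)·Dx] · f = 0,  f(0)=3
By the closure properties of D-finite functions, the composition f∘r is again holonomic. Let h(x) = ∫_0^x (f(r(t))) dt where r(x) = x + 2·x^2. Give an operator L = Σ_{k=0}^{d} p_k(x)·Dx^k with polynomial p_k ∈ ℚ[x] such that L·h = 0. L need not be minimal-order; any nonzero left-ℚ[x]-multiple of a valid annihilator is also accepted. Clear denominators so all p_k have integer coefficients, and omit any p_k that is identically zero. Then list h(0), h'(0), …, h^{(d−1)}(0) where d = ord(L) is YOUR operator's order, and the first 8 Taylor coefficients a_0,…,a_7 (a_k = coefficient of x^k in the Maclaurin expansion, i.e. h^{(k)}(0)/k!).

f: a_k = 3, 6, 12, 24, 48, 96, 192, 384, …
f∘r: x↦r, Dx↦Dx/r' in L_f ⇒ L₀.
h=∫₀ˣh₀: take L = L₀·Dx.
L = (2 + 8·x)·Dx + (-1 + 2·x + 4·x^2)·Dx^2  (order 2).
h: a_k = 0, 3, 3, 8, 18, 48, 128, 2496/7, …
ICs: h(0) = 0, h′(0) = 3.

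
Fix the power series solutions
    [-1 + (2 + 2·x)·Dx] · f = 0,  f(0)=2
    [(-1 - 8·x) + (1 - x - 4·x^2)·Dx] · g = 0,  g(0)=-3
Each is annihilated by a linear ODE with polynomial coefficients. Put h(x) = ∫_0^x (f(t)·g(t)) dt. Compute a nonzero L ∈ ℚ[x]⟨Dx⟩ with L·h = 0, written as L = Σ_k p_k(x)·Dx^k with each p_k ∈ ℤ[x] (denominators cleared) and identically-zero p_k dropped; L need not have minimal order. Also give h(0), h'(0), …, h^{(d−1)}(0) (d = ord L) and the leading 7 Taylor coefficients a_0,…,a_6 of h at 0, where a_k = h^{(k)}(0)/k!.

f: a_k = 2, 1, -1/4, 1/8, -5/64, 7/128, -21/512, …
g: a_k = -3, -3, -15, -27, -87, -195, -543, …
Sym-product of L_f,L_g gives L₀ (≤ ord 1).
h=∫h₀ ⇒ L = L₀·Dx.
L = (3 + 17·x + 12·x^2)·Dx + (-2 + 10·x^2 + 8·x^3)·Dx^2  (order 2).
h: a_k = 0, -6, -9/2, -43/4, -549/32, -12633/320, -20141/256, …
ICs: h(0) = 0, h′(0) = -6.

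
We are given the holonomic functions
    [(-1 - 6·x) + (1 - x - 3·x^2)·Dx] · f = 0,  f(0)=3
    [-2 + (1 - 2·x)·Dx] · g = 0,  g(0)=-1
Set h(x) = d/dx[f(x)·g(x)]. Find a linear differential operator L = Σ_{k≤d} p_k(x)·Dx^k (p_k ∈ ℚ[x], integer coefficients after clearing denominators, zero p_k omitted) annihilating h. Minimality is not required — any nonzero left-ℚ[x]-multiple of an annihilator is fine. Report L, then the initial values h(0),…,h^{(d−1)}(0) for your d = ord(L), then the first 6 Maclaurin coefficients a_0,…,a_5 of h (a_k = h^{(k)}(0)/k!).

L = (20 - 18·x - 102·x^2 - 96·x^3 + 432·x^4) + (-3 + 7·x + 27·x^2 - 70·x^3 - 30·x^4 + 108·x^5)·Dx  (order 1).
h: a_k = -9, -60, -243, -876, -2790, -8442, …
ICs: h(0) = -9.

f: a_k = 3, 3, 12, 21, 57, 120, …
g: a_k = -1, -2, -4, -8, -16, -32, …
L₀ := L_f ⊗_s L_g (sym. prod.), ord ≤ 1.
Derive L from L₀ (diff closure).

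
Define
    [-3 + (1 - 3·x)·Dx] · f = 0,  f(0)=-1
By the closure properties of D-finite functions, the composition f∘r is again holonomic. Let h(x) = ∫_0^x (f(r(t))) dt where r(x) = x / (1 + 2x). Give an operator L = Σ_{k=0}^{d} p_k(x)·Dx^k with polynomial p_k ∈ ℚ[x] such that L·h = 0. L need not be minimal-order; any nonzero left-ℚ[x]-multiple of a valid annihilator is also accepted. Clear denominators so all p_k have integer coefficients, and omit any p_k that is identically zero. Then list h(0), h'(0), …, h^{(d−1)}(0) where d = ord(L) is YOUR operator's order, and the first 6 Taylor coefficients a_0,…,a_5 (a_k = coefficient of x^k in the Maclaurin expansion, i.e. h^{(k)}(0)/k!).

f: a_k = -1, -3, -9, -27, -81, -243, …
Change of var in L_f (x↦r) gives L₀.
Integrate: L := L₀·Dx.
L = 3·Dx + (-1 - x + 2·x^2)·Dx^2  (order 2).
h: a_k = 0, -1, -3/2, -1, -3/4, -3/5, …
ICs: h(0) = 0, h′(0) = -1.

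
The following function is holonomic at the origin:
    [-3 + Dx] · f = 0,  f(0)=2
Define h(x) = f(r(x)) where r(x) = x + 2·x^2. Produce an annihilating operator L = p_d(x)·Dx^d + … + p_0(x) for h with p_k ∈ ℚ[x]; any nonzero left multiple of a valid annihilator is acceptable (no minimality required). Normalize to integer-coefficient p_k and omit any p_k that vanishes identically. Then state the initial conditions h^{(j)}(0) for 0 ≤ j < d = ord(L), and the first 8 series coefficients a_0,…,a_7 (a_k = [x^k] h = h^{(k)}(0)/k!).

L = (-3 - 12·x) + Dx  (order 1).
h: a_k = 2, 6, 21, 45, 387/4, 3321/20, 11061/40, 112887/280, …
ICs: h(0) = 2.

f: a_k = 2, 6, 9, 9, 27/4, 81/20, 81/40, 243/280, …
Change of var in L_f (x↦r) gives L₀.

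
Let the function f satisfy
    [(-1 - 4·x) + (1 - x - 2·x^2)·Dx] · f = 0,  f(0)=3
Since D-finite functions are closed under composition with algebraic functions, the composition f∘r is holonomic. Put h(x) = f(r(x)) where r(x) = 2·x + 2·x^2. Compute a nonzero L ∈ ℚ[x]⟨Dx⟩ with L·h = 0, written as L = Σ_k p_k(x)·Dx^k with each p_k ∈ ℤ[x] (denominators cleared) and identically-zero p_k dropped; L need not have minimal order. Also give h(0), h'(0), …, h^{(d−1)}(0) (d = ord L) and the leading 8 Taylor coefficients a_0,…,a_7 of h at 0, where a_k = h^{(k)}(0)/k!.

L = (2 + 20·x + 48·x^2 + 32·x^3) + (-1 + 2·x + 10·x^2 + 16·x^3 + 8·x^4)·Dx  (order 1).
h: a_k = 3, 6, 42, 192, 924, 4488, 21624, 104448, …
ICs: h(0) = 3.

f: a_k = 3, 3, 9, 15, 33, 63, 129, 255, …
Change of var in L_f (x↦r) gives L₀.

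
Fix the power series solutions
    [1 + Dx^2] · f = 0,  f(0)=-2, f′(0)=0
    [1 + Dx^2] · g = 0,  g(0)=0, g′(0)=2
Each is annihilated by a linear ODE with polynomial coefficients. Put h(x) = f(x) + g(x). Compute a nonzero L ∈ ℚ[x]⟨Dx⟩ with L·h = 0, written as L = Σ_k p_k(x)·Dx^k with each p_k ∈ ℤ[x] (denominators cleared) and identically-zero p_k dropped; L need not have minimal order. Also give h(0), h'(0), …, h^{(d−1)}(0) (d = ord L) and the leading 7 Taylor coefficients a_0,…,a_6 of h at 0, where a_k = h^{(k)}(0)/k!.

L = 1 + Dx^2  (order 2).
h: a_k = -2, 2, 1, -1/3, -1/12, 1/60, 1/360, …
ICs: h(0) = -2, h′(0) = 2.

f: a_k = -2, 0, 1, 0, -1/12, 0, 1/360, …
g: a_k = 0, 2, 0, -1/3, 0, 1/60, 0, …
Sum ⇒ L₀ = lclm(L_f,L_g) in ℚ(x)⟨Dx⟩.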